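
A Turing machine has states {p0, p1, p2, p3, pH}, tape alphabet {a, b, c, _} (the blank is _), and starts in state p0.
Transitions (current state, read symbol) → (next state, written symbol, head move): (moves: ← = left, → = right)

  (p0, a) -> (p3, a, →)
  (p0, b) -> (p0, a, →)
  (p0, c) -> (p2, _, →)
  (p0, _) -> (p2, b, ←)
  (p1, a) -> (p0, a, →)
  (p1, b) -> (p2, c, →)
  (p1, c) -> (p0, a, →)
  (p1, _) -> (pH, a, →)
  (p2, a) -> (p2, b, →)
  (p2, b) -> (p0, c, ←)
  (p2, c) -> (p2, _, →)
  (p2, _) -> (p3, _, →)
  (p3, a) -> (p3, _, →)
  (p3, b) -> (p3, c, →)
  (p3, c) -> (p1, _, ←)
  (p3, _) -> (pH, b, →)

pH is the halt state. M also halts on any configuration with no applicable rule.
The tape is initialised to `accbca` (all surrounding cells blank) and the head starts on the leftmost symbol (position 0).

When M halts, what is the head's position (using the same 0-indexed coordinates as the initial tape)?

state=p0 head=0 tape=[a]ccbca___   (p0,a)→(p3,a,→)
state=p3 head=1 tape=a[c]cbca___   (p3,c)→(p1,_,←)
state=p1 head=0 tape=[a]_cbca___   (p1,a)→(p0,a,→)
state=p0 head=1 tape=a[_]cbca___   (p0,_)→(p2,b,←)
state=p2 head=0 tape=[a]bcbca___   (p2,a)→(p2,b,→)
state=p2 head=1 tape=b[b]cbca___   (p2,b)→(p0,c,←)
state=p0 head=0 tape=[b]ccbca___   (p0,b)→(p0,a,→)
state=p0 head=1 tape=a[c]cbca___   (p0,c)→(p2,_,→)
state=p2 head=2 tape=a_[c]bca___   (p2,c)→(p2,_,→)
state=p2 head=3 tape=a__[b]ca___   (p2,b)→(p0,c,←)
state=p0 head=2 tape=a_[_]cca___   (p0,_)→(p2,b,←)
state=p2 head=1 tape=a[_]bcca___   (p2,_)→(p3,_,→)
state=p3 head=2 tape=a_[b]cca___   (p3,b)→(p3,c,→)
state=p3 head=3 tape=a_c[c]ca___   (p3,c)→(p1,_,←)
state=p1 head=2 tape=a_[c]_ca___   (p1,c)→(p0,a,→)
state=p0 head=3 tape=a_a[_]ca___   (p0,_)→(p2,b,←)
state=p2 head=2 tape=a_[a]bca___   (p2,a)→(p2,b,→)
state=p2 head=3 tape=a_b[b]ca___   (p2,b)→(p0,c,←)
state=p0 head=2 tape=a_[b]cca___   (p0,b)→(p0,a,→)
state=p0 head=3 tape=a_a[c]ca___   (p0,c)→(p2,_,→)
state=p2 head=4 tape=a_a_[c]a___   (p2,c)→(p2,_,→)
state=p2 head=5 tape=a_a__[a]___   (p2,a)→(p2,b,→)
state=p2 head=6 tape=a_a__b[_]__   (p2,_)→(p3,_,→)
state=p3 head=7 tape=a_a__b_[_]_   (p3,_)→(pH,b,→)
state=pH head=8 tape=a_a__b_b[_]
At halt the head is at cell 8.

8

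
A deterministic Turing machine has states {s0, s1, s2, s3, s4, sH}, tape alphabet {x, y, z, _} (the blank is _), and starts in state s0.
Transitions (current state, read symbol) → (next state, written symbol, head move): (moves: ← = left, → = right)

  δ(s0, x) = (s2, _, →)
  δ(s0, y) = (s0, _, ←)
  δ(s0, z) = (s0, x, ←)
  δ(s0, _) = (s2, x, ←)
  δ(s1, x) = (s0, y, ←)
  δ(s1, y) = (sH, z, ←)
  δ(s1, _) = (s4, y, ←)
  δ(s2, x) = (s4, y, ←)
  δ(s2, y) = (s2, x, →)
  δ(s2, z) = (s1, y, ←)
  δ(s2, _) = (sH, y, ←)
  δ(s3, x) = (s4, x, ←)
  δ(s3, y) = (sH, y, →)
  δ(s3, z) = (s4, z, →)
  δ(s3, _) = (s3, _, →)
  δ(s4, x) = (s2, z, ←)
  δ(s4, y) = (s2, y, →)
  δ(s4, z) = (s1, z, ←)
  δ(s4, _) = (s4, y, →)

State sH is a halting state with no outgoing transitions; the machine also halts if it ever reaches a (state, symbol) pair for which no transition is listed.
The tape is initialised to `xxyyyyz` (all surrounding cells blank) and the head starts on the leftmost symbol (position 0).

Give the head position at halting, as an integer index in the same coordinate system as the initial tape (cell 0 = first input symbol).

6

s0 | [x]xyyyyz_   read x → write _, move →, go to s2
s2 | _[x]yyyyz_   read x → write y, move ←, go to s4
s4 | [_]yyyyyz_   read _ → write y, move →, go to s4
s4 | y[y]yyyyz_   read y → write y, move →, go to s2
s2 | yy[y]yyyz_   read y → write x, move →, go to s2
s2 | yyx[y]yyz_   read y → write x, move →, go to s2
s2 | yyxx[y]yz_   read y → write x, move →, go to s2
s2 | yyxxx[y]z_   read y → write x, move →, go to s2
s2 | yyxxxx[z]_   read z → write y, move ←, go to s1
s1 | yyxxx[x]y_   read x → write y, move ←, go to s0
s0 | yyxx[x]yy_   read x → write _, move →, go to s2
s2 | yyxx_[y]y_   read y → write x, move →, go to s2
s2 | yyxx_x[y]_   read y → write x, move →, go to s2
s2 | yyxx_xx[_]   read _ → write y, move ←, go to sH
sH | yyxx_x[x]y
At halt the head is at cell 6.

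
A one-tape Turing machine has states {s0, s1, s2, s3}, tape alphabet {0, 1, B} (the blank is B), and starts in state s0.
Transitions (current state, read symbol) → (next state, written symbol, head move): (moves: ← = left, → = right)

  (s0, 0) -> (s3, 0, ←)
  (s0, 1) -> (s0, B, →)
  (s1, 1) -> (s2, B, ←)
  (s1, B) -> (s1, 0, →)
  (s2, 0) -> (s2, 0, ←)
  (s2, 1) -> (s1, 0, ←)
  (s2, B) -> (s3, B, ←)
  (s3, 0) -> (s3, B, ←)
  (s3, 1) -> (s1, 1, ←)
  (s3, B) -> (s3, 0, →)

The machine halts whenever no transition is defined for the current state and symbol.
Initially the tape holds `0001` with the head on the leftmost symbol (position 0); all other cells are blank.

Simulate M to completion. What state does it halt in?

s1

state=s0 head=0 tape=BBBB[0]001   (s0,0)→(s3,0,←)
state=s3 head=-1 tape=BBB[B]0001   (s3,B)→(s3,0,→)
state=s3 head=0 tape=BBB0[0]001   (s3,0)→(s3,B,←)
state=s3 head=-1 tape=BBB[0]B001   (s3,0)→(s3,B,←)
state=s3 head=-2 tape=BB[B]BB001   (s3,B)→(s3,0,→)
state=s3 head=-1 tape=BB0[B]B001   (s3,B)→(s3,0,→)
state=s3 head=0 tape=BB00[B]001   (s3,B)→(s3,0,→)
state=s3 head=1 tape=BB000[0]01   (s3,0)→(s3,B,←)
state=s3 head=0 tape=BB00[0]B01   (s3,0)→(s3,B,←)
state=s3 head=-1 tape=BB0[0]BB01   (s3,0)→(s3,B,←)
state=s3 head=-2 tape=BB[0]BBB01   (s3,0)→(s3,B,←)
state=s3 head=-3 tape=B[B]BBBB01   (s3,B)→(s3,0,→)
state=s3 head=-2 tape=B0[B]BBB01   (s3,B)→(s3,0,→)
state=s3 head=-1 tape=B00[B]BB01   (s3,B)→(s3,0,→)
state=s3 head=0 tape=B000[B]B01   (s3,B)→(s3,0,→)
state=s3 head=1 tape=B0000[B]01   (s3,B)→(s3,0,→)
state=s3 head=2 tape=B00000[0]1   (s3,0)→(s3,B,←)
state=s3 head=1 tape=B0000[0]B1   (s3,0)→(s3,B,←)
state=s3 head=0 tape=B000[0]BB1   (s3,0)→(s3,B,←)
state=s3 head=-1 tape=B00[0]BBB1   (s3,0)→(s3,B,←)
state=s3 head=-2 tape=B0[0]BBBB1   (s3,0)→(s3,B,←)
state=s3 head=-3 tape=B[0]BBBBB1   (s3,0)→(s3,B,←)
state=s3 head=-4 tape=[B]BBBBBB1   (s3,B)→(s3,0,→)
state=s3 head=-3 tape=0[B]BBBBB1   (s3,B)→(s3,0,→)
state=s3 head=-2 tape=00[B]BBBB1   (s3,B)→(s3,0,→)
state=s3 head=-1 tape=000[B]BBB1   (s3,B)→(s3,0,→)
state=s3 head=0 tape=0000[B]BB1   (s3,B)→(s3,0,→)
state=s3 head=1 tape=00000[B]B1   (s3,B)→(s3,0,→)
state=s3 head=2 tape=000000[B]1   (s3,B)→(s3,0,→)
state=s3 head=3 tape=0000000[1]   (s3,1)→(s1,1,←)
state=s1 head=2 tape=000000[0]1
No transition is defined for (s1, 0); M halts in state s1.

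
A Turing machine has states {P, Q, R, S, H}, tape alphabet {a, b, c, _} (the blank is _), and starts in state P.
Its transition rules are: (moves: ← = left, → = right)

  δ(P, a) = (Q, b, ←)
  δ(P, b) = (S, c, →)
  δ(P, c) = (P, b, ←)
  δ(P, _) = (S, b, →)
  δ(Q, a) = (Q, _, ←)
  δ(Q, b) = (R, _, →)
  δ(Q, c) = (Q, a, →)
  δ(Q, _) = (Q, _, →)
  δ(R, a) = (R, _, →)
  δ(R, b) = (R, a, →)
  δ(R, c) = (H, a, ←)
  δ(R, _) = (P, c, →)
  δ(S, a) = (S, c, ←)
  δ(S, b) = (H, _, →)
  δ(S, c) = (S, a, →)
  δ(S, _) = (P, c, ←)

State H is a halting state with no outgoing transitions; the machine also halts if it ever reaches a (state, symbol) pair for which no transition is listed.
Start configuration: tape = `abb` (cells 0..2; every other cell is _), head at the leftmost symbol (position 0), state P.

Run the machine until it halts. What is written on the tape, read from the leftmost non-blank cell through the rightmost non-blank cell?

state=P head=0 tape=_[a]bb____   (P,a)→(Q,b,←)
state=Q head=-1 tape=[_]bbb____   (Q,_)→(Q,_,→)
state=Q head=0 tape=_[b]bb____   (Q,b)→(R,_,→)
state=R head=1 tape=__[b]b____   (R,b)→(R,a,→)
state=R head=2 tape=__a[b]____   (R,b)→(R,a,→)
state=R head=3 tape=__aa[_]___   (R,_)→(P,c,→)
state=P head=4 tape=__aac[_]__   (P,_)→(S,b,→)
state=S head=5 tape=__aacb[_]_   (S,_)→(P,c,←)
state=P head=4 tape=__aac[b]c_   (P,b)→(S,c,→)
state=S head=5 tape=__aacc[c]_   (S,c)→(S,a,→)
state=S head=6 tape=__aacca[_]   (S,_)→(P,c,←)
state=P head=5 tape=__aacc[a]c   (P,a)→(Q,b,←)
state=Q head=4 tape=__aac[c]bc   (Q,c)→(Q,a,→)
state=Q head=5 tape=__aaca[b]c   (Q,b)→(R,_,→)
state=R head=6 tape=__aaca_[c]   (R,c)→(H,a,←)
state=H head=5 tape=__aaca[_]a
The non-blank tape span at halt is aaca_a.

aaca_a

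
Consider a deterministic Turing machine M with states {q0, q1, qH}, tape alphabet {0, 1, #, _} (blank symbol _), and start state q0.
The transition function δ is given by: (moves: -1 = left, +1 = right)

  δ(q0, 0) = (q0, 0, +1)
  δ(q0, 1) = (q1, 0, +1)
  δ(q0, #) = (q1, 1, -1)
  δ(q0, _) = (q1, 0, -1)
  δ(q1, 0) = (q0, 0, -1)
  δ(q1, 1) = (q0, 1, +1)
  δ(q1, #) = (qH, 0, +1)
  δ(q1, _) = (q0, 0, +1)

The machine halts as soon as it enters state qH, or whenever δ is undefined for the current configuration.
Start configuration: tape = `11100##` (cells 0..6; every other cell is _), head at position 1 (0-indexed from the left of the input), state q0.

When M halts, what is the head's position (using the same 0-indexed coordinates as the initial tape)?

q0 | 1[1]100##_   read 1 → write 0, move +1, go to q1
q1 | 10[1]00##_   read 1 → write 1, move +1, go to q0
q0 | 101[0]0##_   read 0 → write 0, move +1, go to q0
q0 | 1010[0]##_   read 0 → write 0, move +1, go to q0
q0 | 10100[#]#_   read # → write 1, move -1, go to q1
q1 | 1010[0]1#_   read 0 → write 0, move -1, go to q0
q0 | 101[0]01#_   read 0 → write 0, move +1, go to q0
q0 | 1010[0]1#_   read 0 → write 0, move +1, go to q0
q0 | 10100[1]#_   read 1 → write 0, move +1, go to q1
q1 | 101000[#]_   read # → write 0, move +1, go to qH
qH | 1010000[_]
At halt the head is at cell 7.

7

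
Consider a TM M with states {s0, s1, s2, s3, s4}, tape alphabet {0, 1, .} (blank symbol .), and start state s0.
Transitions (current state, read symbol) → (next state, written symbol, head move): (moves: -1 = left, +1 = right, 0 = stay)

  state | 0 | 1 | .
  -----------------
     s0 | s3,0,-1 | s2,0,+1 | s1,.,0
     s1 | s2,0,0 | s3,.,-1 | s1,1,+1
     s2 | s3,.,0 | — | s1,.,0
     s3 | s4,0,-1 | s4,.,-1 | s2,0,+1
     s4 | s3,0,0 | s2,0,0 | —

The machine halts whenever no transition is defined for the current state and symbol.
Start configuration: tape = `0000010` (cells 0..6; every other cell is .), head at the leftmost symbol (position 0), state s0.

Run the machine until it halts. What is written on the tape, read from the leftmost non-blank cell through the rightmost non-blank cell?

00000010

s0 | .[0]000010   read 0 → write 0, move -1, go to s3
s3 | [.]0000010   read . → write 0, move +1, go to s2
s2 | 0[0]000010   read 0 → write ., move 0, go to s3
s3 | 0[.]000010   read . → write 0, move +1, go to s2
s2 | 00[0]00010   read 0 → write ., move 0, go to s3
s3 | 00[.]00010   read . → write 0, move +1, go to s2
s2 | 000[0]0010   read 0 → write ., move 0, go to s3
s3 | 000[.]0010   read . → write 0, move +1, go to s2
s2 | 0000[0]010   read 0 → write ., move 0, go to s3
s3 | 0000[.]010   read . → write 0, move +1, go to s2
s2 | 00000[0]10   read 0 → write ., move 0, go to s3
s3 | 00000[.]10   read . → write 0, move +1, go to s2
s2 | 000000[1]0
The non-blank tape span at halt is 00000010.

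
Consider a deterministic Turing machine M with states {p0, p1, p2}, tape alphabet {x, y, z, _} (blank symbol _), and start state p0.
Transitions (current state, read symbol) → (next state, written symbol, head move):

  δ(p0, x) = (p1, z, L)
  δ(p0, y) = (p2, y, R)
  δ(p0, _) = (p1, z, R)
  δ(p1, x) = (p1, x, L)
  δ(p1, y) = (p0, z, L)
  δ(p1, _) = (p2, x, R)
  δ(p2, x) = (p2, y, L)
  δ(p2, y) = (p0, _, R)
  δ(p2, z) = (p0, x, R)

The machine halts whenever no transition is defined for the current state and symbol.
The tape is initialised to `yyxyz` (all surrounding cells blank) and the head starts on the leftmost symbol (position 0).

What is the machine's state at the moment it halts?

state=p0 head=0 tape=[y]yxyz___   (p0,y)→(p2,y,R)
state=p2 head=1 tape=y[y]xyz___   (p2,y)→(p0,_,R)
state=p0 head=2 tape=y_[x]yz___   (p0,x)→(p1,z,L)
state=p1 head=1 tape=y[_]zyz___   (p1,_)→(p2,x,R)
state=p2 head=2 tape=yx[z]yz___   (p2,z)→(p0,x,R)
state=p0 head=3 tape=yxx[y]z___   (p0,y)→(p2,y,R)
state=p2 head=4 tape=yxxy[z]___   (p2,z)→(p0,x,R)
state=p0 head=5 tape=yxxyx[_]__   (p0,_)→(p1,z,R)
state=p1 head=6 tape=yxxyxz[_]_   (p1,_)→(p2,x,R)
state=p2 head=7 tape=yxxyxzx[_]
No transition is defined for (p2, _); M halts in state p2.

p2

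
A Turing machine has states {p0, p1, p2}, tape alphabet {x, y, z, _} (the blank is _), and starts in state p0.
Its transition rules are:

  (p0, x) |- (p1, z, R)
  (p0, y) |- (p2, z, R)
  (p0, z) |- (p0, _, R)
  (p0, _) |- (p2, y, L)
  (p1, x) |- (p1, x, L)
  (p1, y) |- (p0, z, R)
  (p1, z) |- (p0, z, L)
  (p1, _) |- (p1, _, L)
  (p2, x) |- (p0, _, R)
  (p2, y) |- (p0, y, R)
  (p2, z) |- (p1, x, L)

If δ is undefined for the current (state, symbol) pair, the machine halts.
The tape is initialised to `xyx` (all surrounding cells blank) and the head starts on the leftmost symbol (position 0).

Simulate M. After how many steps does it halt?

8

state=p0 head=0 tape=[x]yx_   (p0,x)→(p1,z,R)
state=p1 head=1 tape=z[y]x_   (p1,y)→(p0,z,R)
state=p0 head=2 tape=zz[x]_   (p0,x)→(p1,z,R)
state=p1 head=3 tape=zzz[_]   (p1,_)→(p1,_,L)
state=p1 head=2 tape=zz[z]_   (p1,z)→(p0,z,L)
state=p0 head=1 tape=z[z]z_   (p0,z)→(p0,_,R)
state=p0 head=2 tape=z_[z]_   (p0,z)→(p0,_,R)
state=p0 head=3 tape=z__[_]   (p0,_)→(p2,y,L)
state=p2 head=2 tape=z_[_]y
M halts after 8 transitions.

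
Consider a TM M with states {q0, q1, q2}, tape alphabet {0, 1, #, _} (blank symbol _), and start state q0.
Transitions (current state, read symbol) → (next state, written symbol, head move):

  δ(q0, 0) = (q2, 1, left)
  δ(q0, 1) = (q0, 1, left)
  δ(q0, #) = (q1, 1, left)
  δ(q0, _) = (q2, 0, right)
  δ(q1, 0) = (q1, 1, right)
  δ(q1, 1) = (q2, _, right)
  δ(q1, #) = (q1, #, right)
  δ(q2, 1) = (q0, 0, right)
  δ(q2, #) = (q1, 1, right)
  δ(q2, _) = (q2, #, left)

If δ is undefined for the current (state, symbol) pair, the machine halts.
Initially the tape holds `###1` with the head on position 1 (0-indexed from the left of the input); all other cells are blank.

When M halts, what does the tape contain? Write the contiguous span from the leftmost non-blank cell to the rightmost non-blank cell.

#_1_1

q0 | #[#]#1__   read # → write 1, move left, go to q1
q1 | [#]1#1__   read # → write #, move right, go to q1
q1 | #[1]#1__   read 1 → write _, move right, go to q2
q2 | #_[#]1__   read # → write 1, move right, go to q1
q1 | #_1[1]__   read 1 → write _, move right, go to q2
q2 | #_1_[_]_   read _ → write #, move left, go to q2
q2 | #_1[_]#_   read _ → write #, move left, go to q2
q2 | #_[1]##_   read 1 → write 0, move right, go to q0
q0 | #_0[#]#_   read # → write 1, move left, go to q1
q1 | #_[0]1#_   read 0 → write 1, move right, go to q1
q1 | #_1[1]#_   read 1 → write _, move right, go to q2
q2 | #_1_[#]_   read # → write 1, move right, go to q1
q1 | #_1_1[_]
The non-blank tape span at halt is #_1_1.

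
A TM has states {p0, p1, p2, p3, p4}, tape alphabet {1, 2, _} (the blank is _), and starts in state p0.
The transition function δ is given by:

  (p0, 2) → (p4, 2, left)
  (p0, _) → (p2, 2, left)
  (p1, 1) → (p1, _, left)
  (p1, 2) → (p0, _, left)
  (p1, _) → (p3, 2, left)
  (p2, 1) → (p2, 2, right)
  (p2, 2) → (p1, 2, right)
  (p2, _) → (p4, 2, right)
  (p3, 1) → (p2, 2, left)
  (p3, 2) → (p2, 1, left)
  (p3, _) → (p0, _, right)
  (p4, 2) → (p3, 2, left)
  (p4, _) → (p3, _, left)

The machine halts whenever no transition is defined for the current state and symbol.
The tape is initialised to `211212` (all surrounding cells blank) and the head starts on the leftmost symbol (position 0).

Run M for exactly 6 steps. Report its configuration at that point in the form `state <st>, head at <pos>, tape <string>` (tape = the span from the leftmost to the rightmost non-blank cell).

p0 | __[2]11212   read 2 → write 2, move left, go to p4
p4 | _[_]211212   read _ → write _, move left, go to p3
p3 | [_]_211212   read _ → write _, move right, go to p0
p0 | _[_]211212   read _ → write 2, move left, go to p2
p2 | [_]2211212   read _ → write 2, move right, go to p4
p4 | 2[2]211212   read 2 → write 2, move left, go to p3
p3 | [2]2211212
After 6 steps: state p3, head at -2, tape 22211212.

state p3, head at -2, tape 22211212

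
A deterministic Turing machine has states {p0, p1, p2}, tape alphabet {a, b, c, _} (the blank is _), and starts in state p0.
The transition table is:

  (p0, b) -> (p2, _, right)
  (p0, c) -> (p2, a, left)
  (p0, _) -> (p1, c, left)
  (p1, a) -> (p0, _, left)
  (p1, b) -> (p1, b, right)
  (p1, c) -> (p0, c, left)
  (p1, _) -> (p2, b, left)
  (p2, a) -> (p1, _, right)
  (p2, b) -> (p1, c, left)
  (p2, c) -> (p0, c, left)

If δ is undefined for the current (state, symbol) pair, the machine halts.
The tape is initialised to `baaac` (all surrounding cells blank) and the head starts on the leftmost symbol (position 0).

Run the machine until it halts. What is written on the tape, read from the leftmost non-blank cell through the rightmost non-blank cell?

bc_ac

p0 | _[b]aaac   read b → write _, move right, go to p2
p2 | __[a]aac   read a → write _, move right, go to p1
p1 | ___[a]ac   read a → write _, move left, go to p0
p0 | __[_]_ac   read _ → write c, move left, go to p1
p1 | _[_]c_ac   read _ → write b, move left, go to p2
p2 | [_]bc_ac
The non-blank tape span at halt is bc_ac.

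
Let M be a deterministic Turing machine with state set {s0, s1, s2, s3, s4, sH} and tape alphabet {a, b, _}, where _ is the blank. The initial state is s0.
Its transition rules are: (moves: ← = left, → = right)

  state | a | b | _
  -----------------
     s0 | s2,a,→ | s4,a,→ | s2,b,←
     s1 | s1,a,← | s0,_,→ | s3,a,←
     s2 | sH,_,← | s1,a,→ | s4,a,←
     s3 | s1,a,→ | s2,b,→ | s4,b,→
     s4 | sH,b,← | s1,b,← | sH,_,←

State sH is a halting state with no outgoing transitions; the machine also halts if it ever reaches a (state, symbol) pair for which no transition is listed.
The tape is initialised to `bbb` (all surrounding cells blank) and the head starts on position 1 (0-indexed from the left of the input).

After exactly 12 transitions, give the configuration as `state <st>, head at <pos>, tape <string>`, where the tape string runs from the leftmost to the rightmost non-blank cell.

state s3, head at -1, tape aaaa

state=s0 head=1 tape=_b[b]b_   (s0,b)→(s4,a,→)
state=s4 head=2 tape=_ba[b]_   (s4,b)→(s1,b,←)
state=s1 head=1 tape=_b[a]b_   (s1,a)→(s1,a,←)
state=s1 head=0 tape=_[b]ab_   (s1,b)→(s0,_,→)
state=s0 head=1 tape=__[a]b_   (s0,a)→(s2,a,→)
state=s2 head=2 tape=__a[b]_   (s2,b)→(s1,a,→)
state=s1 head=3 tape=__aa[_]   (s1,_)→(s3,a,←)
state=s3 head=2 tape=__a[a]a   (s3,a)→(s1,a,→)
state=s1 head=3 tape=__aa[a]   (s1,a)→(s1,a,←)
state=s1 head=2 tape=__a[a]a   (s1,a)→(s1,a,←)
state=s1 head=1 tape=__[a]aa   (s1,a)→(s1,a,←)
state=s1 head=0 tape=_[_]aaa   (s1,_)→(s3,a,←)
state=s3 head=-1 tape=[_]aaaa
After 12 steps: state s3, head at -1, tape aaaa.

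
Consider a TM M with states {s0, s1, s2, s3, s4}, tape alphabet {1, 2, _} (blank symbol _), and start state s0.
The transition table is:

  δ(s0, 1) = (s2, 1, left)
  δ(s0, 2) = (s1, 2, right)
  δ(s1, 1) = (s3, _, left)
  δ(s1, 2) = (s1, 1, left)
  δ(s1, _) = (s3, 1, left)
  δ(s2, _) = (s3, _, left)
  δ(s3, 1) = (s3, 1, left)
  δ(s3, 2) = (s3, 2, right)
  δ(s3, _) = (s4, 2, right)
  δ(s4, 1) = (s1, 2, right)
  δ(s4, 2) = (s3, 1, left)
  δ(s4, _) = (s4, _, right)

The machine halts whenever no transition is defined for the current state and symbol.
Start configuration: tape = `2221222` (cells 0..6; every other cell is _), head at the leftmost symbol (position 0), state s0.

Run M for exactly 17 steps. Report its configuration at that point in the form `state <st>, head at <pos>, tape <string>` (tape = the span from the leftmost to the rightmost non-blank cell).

state s4, head at -3, tape 21111111222

state=s0 head=0 tape=____[2]221222   (s0,2)→(s1,2,right)
state=s1 head=1 tape=____2[2]21222   (s1,2)→(s1,1,left)
state=s1 head=0 tape=____[2]121222   (s1,2)→(s1,1,left)
state=s1 head=-1 tape=___[_]1121222   (s1,_)→(s3,1,left)
state=s3 head=-2 tape=__[_]11121222   (s3,_)→(s4,2,right)
state=s4 head=-1 tape=__2[1]1121222   (s4,1)→(s1,2,right)
state=s1 head=0 tape=__22[1]121222   (s1,1)→(s3,_,left)
state=s3 head=-1 tape=__2[2]_121222   (s3,2)→(s3,2,right)
state=s3 head=0 tape=__22[_]121222   (s3,_)→(s4,2,right)
state=s4 head=1 tape=__222[1]21222   (s4,1)→(s1,2,right)
state=s1 head=2 tape=__2222[2]1222   (s1,2)→(s1,1,left)
state=s1 head=1 tape=__222[2]11222   (s1,2)→(s1,1,left)
state=s1 head=0 tape=__22[2]111222   (s1,2)→(s1,1,left)
state=s1 head=-1 tape=__2[2]1111222   (s1,2)→(s1,1,left)
state=s1 head=-2 tape=__[2]11111222   (s1,2)→(s1,1,left)
state=s1 head=-3 tape=_[_]111111222   (s1,_)→(s3,1,left)
state=s3 head=-4 tape=[_]1111111222   (s3,_)→(s4,2,right)
state=s4 head=-3 tape=2[1]111111222
After 17 steps: state s4, head at -3, tape 21111111222.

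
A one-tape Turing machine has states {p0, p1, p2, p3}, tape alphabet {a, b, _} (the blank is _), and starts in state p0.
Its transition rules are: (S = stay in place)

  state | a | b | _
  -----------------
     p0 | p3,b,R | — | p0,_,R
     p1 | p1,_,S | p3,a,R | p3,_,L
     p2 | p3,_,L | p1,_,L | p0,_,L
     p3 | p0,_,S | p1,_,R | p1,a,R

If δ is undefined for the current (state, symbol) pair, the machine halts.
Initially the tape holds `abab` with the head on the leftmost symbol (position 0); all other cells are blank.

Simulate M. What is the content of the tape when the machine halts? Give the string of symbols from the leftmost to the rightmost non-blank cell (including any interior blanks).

state=p0 head=0 tape=[a]bab   (p0,a)→(p3,b,R)
state=p3 head=1 tape=b[b]ab   (p3,b)→(p1,_,R)
state=p1 head=2 tape=b_[a]b   (p1,a)→(p1,_,S)
state=p1 head=2 tape=b_[_]b   (p1,_)→(p3,_,L)
state=p3 head=1 tape=b[_]_b   (p3,_)→(p1,a,R)
state=p1 head=2 tape=ba[_]b   (p1,_)→(p3,_,L)
state=p3 head=1 tape=b[a]_b   (p3,a)→(p0,_,S)
state=p0 head=1 tape=b[_]_b   (p0,_)→(p0,_,R)
state=p0 head=2 tape=b_[_]b   (p0,_)→(p0,_,R)
state=p0 head=3 tape=b__[b]
The non-blank tape span at halt is b__b.

b__b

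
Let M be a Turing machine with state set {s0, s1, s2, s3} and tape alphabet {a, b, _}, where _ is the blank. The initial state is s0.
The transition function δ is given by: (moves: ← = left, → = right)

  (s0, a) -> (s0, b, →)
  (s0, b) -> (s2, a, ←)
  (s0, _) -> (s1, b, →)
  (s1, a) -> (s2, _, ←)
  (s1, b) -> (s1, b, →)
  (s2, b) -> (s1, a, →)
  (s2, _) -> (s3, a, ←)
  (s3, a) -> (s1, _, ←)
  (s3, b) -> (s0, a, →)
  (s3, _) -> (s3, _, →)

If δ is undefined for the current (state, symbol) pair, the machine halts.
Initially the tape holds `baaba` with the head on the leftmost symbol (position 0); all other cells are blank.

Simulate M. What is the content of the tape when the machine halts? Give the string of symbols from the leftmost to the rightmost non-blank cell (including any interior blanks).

s0 | __[b]aaba   read b → write a, move ←, go to s2
s2 | _[_]aaaba   read _ → write a, move ←, go to s3
s3 | [_]aaaaba   read _ → write _, move →, go to s3
s3 | _[a]aaaba   read a → write _, move ←, go to s1
s1 | [_]_aaaba
The non-blank tape span at halt is aaaba.

aaaba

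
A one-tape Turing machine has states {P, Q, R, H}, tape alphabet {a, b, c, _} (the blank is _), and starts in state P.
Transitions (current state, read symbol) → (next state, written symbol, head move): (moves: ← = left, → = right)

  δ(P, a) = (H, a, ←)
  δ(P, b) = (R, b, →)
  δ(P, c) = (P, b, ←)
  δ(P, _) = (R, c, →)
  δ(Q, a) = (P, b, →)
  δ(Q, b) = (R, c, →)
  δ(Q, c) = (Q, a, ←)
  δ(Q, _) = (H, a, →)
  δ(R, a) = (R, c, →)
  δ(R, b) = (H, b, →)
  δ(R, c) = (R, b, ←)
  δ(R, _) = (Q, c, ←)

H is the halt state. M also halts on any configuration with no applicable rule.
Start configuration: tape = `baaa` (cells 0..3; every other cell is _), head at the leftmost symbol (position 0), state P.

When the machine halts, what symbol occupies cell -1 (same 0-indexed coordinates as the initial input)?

state=P head=0 tape=__[b]aaa_   (P,b)→(R,b,→)
state=R head=1 tape=__b[a]aa_   (R,a)→(R,c,→)
state=R head=2 tape=__bc[a]a_   (R,a)→(R,c,→)
state=R head=3 tape=__bcc[a]_   (R,a)→(R,c,→)
state=R head=4 tape=__bccc[_]   (R,_)→(Q,c,←)
state=Q head=3 tape=__bcc[c]c   (Q,c)→(Q,a,←)
state=Q head=2 tape=__bc[c]ac   (Q,c)→(Q,a,←)
state=Q head=1 tape=__b[c]aac   (Q,c)→(Q,a,←)
state=Q head=0 tape=__[b]aaac   (Q,b)→(R,c,→)
state=R head=1 tape=__c[a]aac   (R,a)→(R,c,→)
state=R head=2 tape=__cc[a]ac   (R,a)→(R,c,→)
state=R head=3 tape=__ccc[a]c   (R,a)→(R,c,→)
state=R head=4 tape=__cccc[c]   (R,c)→(R,b,←)
state=R head=3 tape=__ccc[c]b   (R,c)→(R,b,←)
state=R head=2 tape=__cc[c]bb   (R,c)→(R,b,←)
state=R head=1 tape=__c[c]bbb   (R,c)→(R,b,←)
state=R head=0 tape=__[c]bbbb   (R,c)→(R,b,←)
state=R head=-1 tape=_[_]bbbbb   (R,_)→(Q,c,←)
state=Q head=-2 tape=[_]cbbbbb   (Q,_)→(H,a,→)
state=H head=-1 tape=a[c]bbbbb
Cell -1 holds c when M halts.

c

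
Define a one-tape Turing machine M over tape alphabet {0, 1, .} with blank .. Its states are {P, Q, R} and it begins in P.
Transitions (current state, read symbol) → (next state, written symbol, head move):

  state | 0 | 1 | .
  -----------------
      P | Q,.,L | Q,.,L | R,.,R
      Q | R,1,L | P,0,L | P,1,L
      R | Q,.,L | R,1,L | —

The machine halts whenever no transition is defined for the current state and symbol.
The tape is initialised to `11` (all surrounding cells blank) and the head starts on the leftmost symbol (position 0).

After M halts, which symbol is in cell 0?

state=P head=0 tape=..[1]1   (P,1)→(Q,.,L)
state=Q head=-1 tape=.[.].1   (Q,.)→(P,1,L)
state=P head=-2 tape=[.]1.1   (P,.)→(R,.,R)
state=R head=-1 tape=.[1].1   (R,1)→(R,1,L)
state=R head=-2 tape=[.]1.1
Cell 0 holds . when M halts.

.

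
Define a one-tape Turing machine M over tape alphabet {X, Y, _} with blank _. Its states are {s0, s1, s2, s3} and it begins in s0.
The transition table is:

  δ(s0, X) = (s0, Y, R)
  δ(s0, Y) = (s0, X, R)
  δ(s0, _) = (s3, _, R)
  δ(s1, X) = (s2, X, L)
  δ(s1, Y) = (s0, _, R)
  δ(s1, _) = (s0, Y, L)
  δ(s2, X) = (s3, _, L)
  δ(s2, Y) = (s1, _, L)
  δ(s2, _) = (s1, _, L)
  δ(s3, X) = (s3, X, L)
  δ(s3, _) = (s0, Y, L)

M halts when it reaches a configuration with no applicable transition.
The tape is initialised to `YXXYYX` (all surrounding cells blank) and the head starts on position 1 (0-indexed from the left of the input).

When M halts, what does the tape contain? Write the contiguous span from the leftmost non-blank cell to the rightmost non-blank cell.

YYYXXY_Y

s0 | Y[X]XYYX__   read X → write Y, move R, go to s0
s0 | YY[X]YYX__   read X → write Y, move R, go to s0
s0 | YYY[Y]YX__   read Y → write X, move R, go to s0
s0 | YYYX[Y]X__   read Y → write X, move R, go to s0
s0 | YYYXX[X]__   read X → write Y, move R, go to s0
s0 | YYYXXY[_]_   read _ → write _, move R, go to s3
s3 | YYYXXY_[_]   read _ → write Y, move L, go to s0
s0 | YYYXXY[_]Y   read _ → write _, move R, go to s3
s3 | YYYXXY_[Y]
The non-blank tape span at halt is YYYXXY_Y.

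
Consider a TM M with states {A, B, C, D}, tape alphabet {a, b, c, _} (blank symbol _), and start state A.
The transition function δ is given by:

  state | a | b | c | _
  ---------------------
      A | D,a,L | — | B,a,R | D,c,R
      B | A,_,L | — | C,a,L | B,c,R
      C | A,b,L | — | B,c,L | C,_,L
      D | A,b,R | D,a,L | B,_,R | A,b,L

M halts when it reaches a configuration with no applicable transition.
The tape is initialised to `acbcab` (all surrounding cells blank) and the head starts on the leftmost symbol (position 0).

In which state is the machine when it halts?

A | __[a]cbcab   read a → write a, move L, go to D
D | _[_]acbcab   read _ → write b, move L, go to A
A | [_]bacbcab   read _ → write c, move R, go to D
D | c[b]acbcab   read b → write a, move L, go to D
D | [c]aacbcab   read c → write _, move R, go to B
B | _[a]acbcab   read a → write _, move L, go to A
A | [_]_acbcab   read _ → write c, move R, go to D
D | c[_]acbcab   read _ → write b, move L, go to A
A | [c]bacbcab   read c → write a, move R, go to B
B | a[b]acbcab
No transition is defined for (B, b); M halts in state B.

B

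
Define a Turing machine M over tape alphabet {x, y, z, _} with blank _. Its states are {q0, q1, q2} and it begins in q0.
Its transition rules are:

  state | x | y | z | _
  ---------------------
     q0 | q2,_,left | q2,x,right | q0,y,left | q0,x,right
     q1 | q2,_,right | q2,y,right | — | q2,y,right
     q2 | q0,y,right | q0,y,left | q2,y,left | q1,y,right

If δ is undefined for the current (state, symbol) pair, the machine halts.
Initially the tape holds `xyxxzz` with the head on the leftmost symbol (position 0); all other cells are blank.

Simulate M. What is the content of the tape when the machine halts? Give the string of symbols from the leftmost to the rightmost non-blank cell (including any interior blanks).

q0 | __[x]yxxzz   read x → write _, move left, go to q2
q2 | _[_]_yxxzz   read _ → write y, move right, go to q1
q1 | _y[_]yxxzz   read _ → write y, move right, go to q2
q2 | _yy[y]xxzz   read y → write y, move left, go to q0
q0 | _y[y]yxxzz   read y → write x, move right, go to q2
q2 | _yx[y]xxzz   read y → write y, move left, go to q0
q0 | _y[x]yxxzz   read x → write _, move left, go to q2
q2 | _[y]_yxxzz   read y → write y, move left, go to q0
q0 | [_]y_yxxzz   read _ → write x, move right, go to q0
q0 | x[y]_yxxzz   read y → write x, move right, go to q2
q2 | xx[_]yxxzz   read _ → write y, move right, go to q1
q1 | xxy[y]xxzz   read y → write y, move right, go to q2
q2 | xxyy[x]xzz   read x → write y, move right, go to q0
q0 | xxyyy[x]zz   read x → write _, move left, go to q2
q2 | xxyy[y]_zz   read y → write y, move left, go to q0
q0 | xxy[y]y_zz   read y → write x, move right, go to q2
q2 | xxyx[y]_zz   read y → write y, move left, go to q0
q0 | xxy[x]y_zz   read x → write _, move left, go to q2
q2 | xx[y]_y_zz   read y → write y, move left, go to q0
q0 | x[x]y_y_zz   read x → write _, move left, go to q2
q2 | [x]_y_y_zz   read x → write y, move right, go to q0
q0 | y[_]y_y_zz   read _ → write x, move right, go to q0
q0 | yx[y]_y_zz   read y → write x, move right, go to q2
q2 | yxx[_]y_zz   read _ → write y, move right, go to q1
q1 | yxxy[y]_zz   read y → write y, move right, go to q2
q2 | yxxyy[_]zz   read _ → write y, move right, go to q1
q1 | yxxyyy[z]z
The non-blank tape span at halt is yxxyyyzz.

yxxyyyzz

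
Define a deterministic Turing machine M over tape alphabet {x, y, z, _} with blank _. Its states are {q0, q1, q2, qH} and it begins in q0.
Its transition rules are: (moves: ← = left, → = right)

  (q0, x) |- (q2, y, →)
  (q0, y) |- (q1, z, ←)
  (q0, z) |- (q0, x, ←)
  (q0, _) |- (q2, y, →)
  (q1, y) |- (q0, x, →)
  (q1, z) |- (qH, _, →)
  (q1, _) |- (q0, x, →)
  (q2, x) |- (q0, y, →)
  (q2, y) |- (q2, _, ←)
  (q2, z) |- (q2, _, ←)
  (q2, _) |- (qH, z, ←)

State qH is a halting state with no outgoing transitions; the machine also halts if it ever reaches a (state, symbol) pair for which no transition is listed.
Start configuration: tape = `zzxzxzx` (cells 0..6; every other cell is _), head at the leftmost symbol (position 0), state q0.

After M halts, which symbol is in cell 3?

state=q0 head=0 tape=_[z]zxzxzx__   (q0,z)→(q0,x,←)
state=q0 head=-1 tape=[_]xzxzxzx__   (q0,_)→(q2,y,→)
state=q2 head=0 tape=y[x]zxzxzx__   (q2,x)→(q0,y,→)
state=q0 head=1 tape=yy[z]xzxzx__   (q0,z)→(q0,x,←)
state=q0 head=0 tape=y[y]xxzxzx__   (q0,y)→(q1,z,←)
state=q1 head=-1 tape=[y]zxxzxzx__   (q1,y)→(q0,x,→)
state=q0 head=0 tape=x[z]xxzxzx__   (q0,z)→(q0,x,←)
state=q0 head=-1 tape=[x]xxxzxzx__   (q0,x)→(q2,y,→)
state=q2 head=0 tape=y[x]xxzxzx__   (q2,x)→(q0,y,→)
state=q0 head=1 tape=yy[x]xzxzx__   (q0,x)→(q2,y,→)
state=q2 head=2 tape=yyy[x]zxzx__   (q2,x)→(q0,y,→)
state=q0 head=3 tape=yyyy[z]xzx__   (q0,z)→(q0,x,←)
state=q0 head=2 tape=yyy[y]xxzx__   (q0,y)→(q1,z,←)
state=q1 head=1 tape=yy[y]zxxzx__   (q1,y)→(q0,x,→)
state=q0 head=2 tape=yyx[z]xxzx__   (q0,z)→(q0,x,←)
state=q0 head=1 tape=yy[x]xxxzx__   (q0,x)→(q2,y,→)
state=q2 head=2 tape=yyy[x]xxzx__   (q2,x)→(q0,y,→)
state=q0 head=3 tape=yyyy[x]xzx__   (q0,x)→(q2,y,→)
state=q2 head=4 tape=yyyyy[x]zx__   (q2,x)→(q0,y,→)
state=q0 head=5 tape=yyyyyy[z]x__   (q0,z)→(q0,x,←)
state=q0 head=4 tape=yyyyy[y]xx__   (q0,y)→(q1,z,←)
state=q1 head=3 tape=yyyy[y]zxx__   (q1,y)→(q0,x,→)
state=q0 head=4 tape=yyyyx[z]xx__   (q0,z)→(q0,x,←)
state=q0 head=3 tape=yyyy[x]xxx__   (q0,x)→(q2,y,→)
state=q2 head=4 tape=yyyyy[x]xx__   (q2,x)→(q0,y,→)
state=q0 head=5 tape=yyyyyy[x]x__   (q0,x)→(q2,y,→)
state=q2 head=6 tape=yyyyyyy[x]__   (q2,x)→(q0,y,→)
state=q0 head=7 tape=yyyyyyyy[_]_   (q0,_)→(q2,y,→)
state=q2 head=8 tape=yyyyyyyyy[_]   (q2,_)→(qH,z,←)
state=qH head=7 tape=yyyyyyyy[y]z
Cell 3 holds y when M halts.

y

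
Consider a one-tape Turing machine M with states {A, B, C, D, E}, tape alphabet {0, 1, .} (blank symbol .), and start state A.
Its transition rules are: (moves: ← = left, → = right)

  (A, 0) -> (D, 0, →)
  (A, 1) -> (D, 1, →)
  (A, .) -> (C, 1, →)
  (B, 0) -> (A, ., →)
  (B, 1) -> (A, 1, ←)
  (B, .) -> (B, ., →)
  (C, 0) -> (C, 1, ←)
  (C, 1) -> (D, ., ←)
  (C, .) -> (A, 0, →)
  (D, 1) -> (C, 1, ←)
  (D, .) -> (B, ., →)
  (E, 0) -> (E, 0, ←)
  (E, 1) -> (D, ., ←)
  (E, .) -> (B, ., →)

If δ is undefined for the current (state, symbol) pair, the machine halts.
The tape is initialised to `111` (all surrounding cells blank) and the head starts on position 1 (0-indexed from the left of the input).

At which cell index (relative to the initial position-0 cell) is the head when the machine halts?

-1

state=A head=1 tape=.1[1]1   (A,1)→(D,1,→)
state=D head=2 tape=.11[1]   (D,1)→(C,1,←)
state=C head=1 tape=.1[1]1   (C,1)→(D,.,←)
state=D head=0 tape=.[1].1   (D,1)→(C,1,←)
state=C head=-1 tape=[.]1.1   (C,.)→(A,0,→)
state=A head=0 tape=0[1].1   (A,1)→(D,1,→)
state=D head=1 tape=01[.]1   (D,.)→(B,.,→)
state=B head=2 tape=01.[1]   (B,1)→(A,1,←)
state=A head=1 tape=01[.]1   (A,.)→(C,1,→)
state=C head=2 tape=011[1]   (C,1)→(D,.,←)
state=D head=1 tape=01[1].   (D,1)→(C,1,←)
state=C head=0 tape=0[1]1.   (C,1)→(D,.,←)
state=D head=-1 tape=[0].1.
At halt the head is at cell -1.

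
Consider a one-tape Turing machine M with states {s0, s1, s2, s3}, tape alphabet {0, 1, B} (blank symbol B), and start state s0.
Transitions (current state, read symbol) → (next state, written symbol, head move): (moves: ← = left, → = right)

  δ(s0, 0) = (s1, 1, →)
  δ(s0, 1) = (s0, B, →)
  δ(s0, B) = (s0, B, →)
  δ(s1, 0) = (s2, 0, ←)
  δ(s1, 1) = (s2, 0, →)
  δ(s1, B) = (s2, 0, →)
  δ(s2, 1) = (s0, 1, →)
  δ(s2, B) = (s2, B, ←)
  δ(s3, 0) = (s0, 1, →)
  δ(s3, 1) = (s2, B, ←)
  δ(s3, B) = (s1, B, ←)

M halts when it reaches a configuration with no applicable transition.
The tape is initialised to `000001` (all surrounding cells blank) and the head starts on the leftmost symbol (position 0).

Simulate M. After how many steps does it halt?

15

state=s0 head=0 tape=[0]00001B   (s0,0)→(s1,1,→)
state=s1 head=1 tape=1[0]0001B   (s1,0)→(s2,0,←)
state=s2 head=0 tape=[1]00001B   (s2,1)→(s0,1,→)
state=s0 head=1 tape=1[0]0001B   (s0,0)→(s1,1,→)
state=s1 head=2 tape=11[0]001B   (s1,0)→(s2,0,←)
state=s2 head=1 tape=1[1]0001B   (s2,1)→(s0,1,→)
state=s0 head=2 tape=11[0]001B   (s0,0)→(s1,1,→)
state=s1 head=3 tape=111[0]01B   (s1,0)→(s2,0,←)
state=s2 head=2 tape=11[1]001B   (s2,1)→(s0,1,→)
state=s0 head=3 tape=111[0]01B   (s0,0)→(s1,1,→)
state=s1 head=4 tape=1111[0]1B   (s1,0)→(s2,0,←)
state=s2 head=3 tape=111[1]01B   (s2,1)→(s0,1,→)
state=s0 head=4 tape=1111[0]1B   (s0,0)→(s1,1,→)
state=s1 head=5 tape=11111[1]B   (s1,1)→(s2,0,→)
state=s2 head=6 tape=111110[B]   (s2,B)→(s2,B,←)
state=s2 head=5 tape=11111[0]B
M halts after 15 transitions.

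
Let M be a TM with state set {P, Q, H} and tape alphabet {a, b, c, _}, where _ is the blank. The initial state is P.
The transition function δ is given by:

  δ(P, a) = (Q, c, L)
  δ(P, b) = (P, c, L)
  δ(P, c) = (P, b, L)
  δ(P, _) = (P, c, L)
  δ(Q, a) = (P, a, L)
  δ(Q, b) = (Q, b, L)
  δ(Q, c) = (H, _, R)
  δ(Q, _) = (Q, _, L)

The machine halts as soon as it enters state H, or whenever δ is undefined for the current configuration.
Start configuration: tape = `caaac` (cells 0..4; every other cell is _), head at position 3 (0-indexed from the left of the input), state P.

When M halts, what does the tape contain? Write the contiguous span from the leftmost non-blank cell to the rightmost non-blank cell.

cacc

state=P head=3 tape=caa[a]c   (P,a)→(Q,c,L)
state=Q head=2 tape=ca[a]cc   (Q,a)→(P,a,L)
state=P head=1 tape=c[a]acc   (P,a)→(Q,c,L)
state=Q head=0 tape=[c]cacc   (Q,c)→(H,_,R)
state=H head=1 tape=_[c]acc
The non-blank tape span at halt is cacc.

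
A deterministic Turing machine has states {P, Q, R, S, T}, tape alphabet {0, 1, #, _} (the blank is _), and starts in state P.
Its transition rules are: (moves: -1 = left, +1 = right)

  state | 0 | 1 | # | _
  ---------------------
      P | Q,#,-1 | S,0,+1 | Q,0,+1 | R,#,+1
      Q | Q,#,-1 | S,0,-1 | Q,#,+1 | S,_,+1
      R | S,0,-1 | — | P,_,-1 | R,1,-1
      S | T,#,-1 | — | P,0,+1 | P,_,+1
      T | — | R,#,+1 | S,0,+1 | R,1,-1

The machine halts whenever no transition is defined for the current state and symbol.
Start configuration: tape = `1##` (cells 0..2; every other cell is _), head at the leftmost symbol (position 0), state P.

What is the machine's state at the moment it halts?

P | _[1]##____   read 1 → write 0, move +1, go to S
S | _0[#]#____   read # → write 0, move +1, go to P
P | _00[#]____   read # → write 0, move +1, go to Q
Q | _000[_]___   read _ → write _, move +1, go to S
S | _000_[_]__   read _ → write _, move +1, go to P
P | _000__[_]_   read _ → write #, move +1, go to R
R | _000__#[_]   read _ → write 1, move -1, go to R
R | _000__[#]1   read # → write _, move -1, go to P
P | _000_[_]_1   read _ → write #, move +1, go to R
R | _000_#[_]1   read _ → write 1, move -1, go to R
R | _000_[#]11   read # → write _, move -1, go to P
P | _000[_]_11   read _ → write #, move +1, go to R
R | _000#[_]11   read _ → write 1, move -1, go to R
R | _000[#]111   read # → write _, move -1, go to P
P | _00[0]_111   read 0 → write #, move -1, go to Q
Q | _0[0]#_111   read 0 → write #, move -1, go to Q
Q | _[0]##_111   read 0 → write #, move -1, go to Q
Q | [_]###_111   read _ → write _, move +1, go to S
S | _[#]##_111   read # → write 0, move +1, go to P
P | _0[#]#_111   read # → write 0, move +1, go to Q
Q | _00[#]_111   read # → write #, move +1, go to Q
Q | _00#[_]111   read _ → write _, move +1, go to S
S | _00#_[1]11
No transition is defined for (S, 1); M halts in state S.

S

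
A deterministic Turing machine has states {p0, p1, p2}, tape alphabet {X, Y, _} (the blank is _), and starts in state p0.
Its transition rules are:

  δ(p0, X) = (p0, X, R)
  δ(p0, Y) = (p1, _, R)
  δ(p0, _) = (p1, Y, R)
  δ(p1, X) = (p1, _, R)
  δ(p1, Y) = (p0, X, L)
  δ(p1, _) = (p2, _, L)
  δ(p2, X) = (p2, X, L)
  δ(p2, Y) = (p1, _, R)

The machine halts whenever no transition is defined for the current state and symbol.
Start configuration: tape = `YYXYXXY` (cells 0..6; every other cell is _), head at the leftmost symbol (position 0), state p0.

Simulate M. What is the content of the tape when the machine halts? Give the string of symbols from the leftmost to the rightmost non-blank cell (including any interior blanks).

p0 | [Y]YXYXXY_   read Y → write _, move R, go to p1
p1 | _[Y]XYXXY_   read Y → write X, move L, go to p0
p0 | [_]XXYXXY_   read _ → write Y, move R, go to p1
p1 | Y[X]XYXXY_   read X → write _, move R, go to p1
p1 | Y_[X]YXXY_   read X → write _, move R, go to p1
p1 | Y__[Y]XXY_   read Y → write X, move L, go to p0
p0 | Y_[_]XXXY_   read _ → write Y, move R, go to p1
p1 | Y_Y[X]XXY_   read X → write _, move R, go to p1
p1 | Y_Y_[X]XY_   read X → write _, move R, go to p1
p1 | Y_Y__[X]Y_   read X → write _, move R, go to p1
p1 | Y_Y___[Y]_   read Y → write X, move L, go to p0
p0 | Y_Y__[_]X_   read _ → write Y, move R, go to p1
p1 | Y_Y__Y[X]_   read X → write _, move R, go to p1
p1 | Y_Y__Y_[_]   read _ → write _, move L, go to p2
p2 | Y_Y__Y[_]_
The non-blank tape span at halt is Y_Y__Y.

Y_Y__Y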